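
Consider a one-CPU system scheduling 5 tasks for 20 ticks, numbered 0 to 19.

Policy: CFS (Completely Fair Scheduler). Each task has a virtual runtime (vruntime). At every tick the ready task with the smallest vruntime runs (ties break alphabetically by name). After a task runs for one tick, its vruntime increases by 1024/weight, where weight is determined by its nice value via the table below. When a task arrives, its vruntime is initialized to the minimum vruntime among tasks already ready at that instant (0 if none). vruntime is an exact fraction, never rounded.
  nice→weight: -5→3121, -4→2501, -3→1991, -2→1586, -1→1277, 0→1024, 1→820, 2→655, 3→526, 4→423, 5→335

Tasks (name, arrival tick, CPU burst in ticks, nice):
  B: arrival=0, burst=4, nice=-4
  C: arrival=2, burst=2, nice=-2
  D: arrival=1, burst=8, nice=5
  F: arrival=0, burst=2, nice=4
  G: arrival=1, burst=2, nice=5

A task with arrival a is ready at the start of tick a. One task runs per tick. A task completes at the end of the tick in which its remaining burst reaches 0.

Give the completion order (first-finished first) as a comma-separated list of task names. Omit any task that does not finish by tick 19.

completion order = C, B, F, G, D

t=0: vr[B=0 F=0] → run B
t=1: vr[B=1024/2501 D=0 F=0 G=0] → run D
t=2: vr[B=1024/2501 C=0 D=1024/335 F=0 G=0] → run C
t=3: vr[B=1024/2501 C=512/793 D=1024/335 F=0 G=0] → run F
t=4: vr[B=1024/2501 C=512/793 D=1024/335 F=1024/423 G=0] → run G
t=5: vr[B=1024/2501 C=512/793 D=1024/335 F=1024/423 G=1024/335] → run B
t=6: vr[B=2048/2501 C=512/793 D=1024/335 F=1024/423 G=1024/335] → run C
t=7: vr[B=2048/2501 D=1024/335 F=1024/423 G=1024/335] → run B
t=8: vr[B=3072/2501 D=1024/335 F=1024/423 G=1024/335] → run B
t=9: vr[D=1024/335 F=1024/423 G=1024/335] → run F
t=10: vr[D=1024/335 G=1024/335] → run D
t=11: vr[D=2048/335 G=1024/335] → run G
t=12: vr[D=2048/335] → run D
t=13: vr[D=3072/335] → run D
t=14: vr[D=4096/335] → run D
t=15: vr[D=1024/67] → run D
t=16: vr[D=6144/335] → run D
t=17: vr[D=7168/335] → run D
t=18: (idle)
t=19: (idle)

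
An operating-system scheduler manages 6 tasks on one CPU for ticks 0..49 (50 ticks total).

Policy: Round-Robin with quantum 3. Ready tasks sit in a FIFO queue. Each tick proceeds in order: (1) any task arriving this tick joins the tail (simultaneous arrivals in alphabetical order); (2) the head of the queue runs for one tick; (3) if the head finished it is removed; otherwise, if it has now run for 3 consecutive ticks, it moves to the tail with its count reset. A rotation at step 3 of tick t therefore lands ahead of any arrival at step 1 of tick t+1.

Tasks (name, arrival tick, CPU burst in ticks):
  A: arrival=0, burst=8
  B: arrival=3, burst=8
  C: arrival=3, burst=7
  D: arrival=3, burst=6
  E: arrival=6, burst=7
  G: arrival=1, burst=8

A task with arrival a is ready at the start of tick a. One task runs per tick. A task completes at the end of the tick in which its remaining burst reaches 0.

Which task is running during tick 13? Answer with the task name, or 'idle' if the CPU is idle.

t=0: queue=[A] q_used=0 → run A
t=1: queue=[A,G] q_used=1 → run A
t=2: queue=[A,G] q_used=2 → run A
t=3: queue=[G,A,B,C,D] q_used=0 → run G
t=4: queue=[G,A,B,C,D] q_used=1 → run G
t=5: queue=[G,A,B,C,D] q_used=2 → run G
t=6: queue=[A,B,C,D,G,E] q_used=0 → run A
t=7: queue=[A,B,C,D,G,E] q_used=1 → run A
t=8: queue=[A,B,C,D,G,E] q_used=2 → run A
t=9: queue=[B,C,D,G,E,A] q_used=0 → run B
t=10: queue=[B,C,D,G,E,A] q_used=1 → run B
t=11: queue=[B,C,D,G,E,A] q_used=2 → run B
t=12: queue=[C,D,G,E,A,B] q_used=0 → run C
t=13: queue=[C,D,G,E,A,B] q_used=1 → run C
t=14: queue=[C,D,G,E,A,B] q_used=2 → run C
t=15: queue=[D,G,E,A,B,C] q_used=0 → run D
t=16: queue=[D,G,E,A,B,C] q_used=1 → run D
t=17: queue=[D,G,E,A,B,C] q_used=2 → run D
t=18: queue=[G,E,A,B,C,D] q_used=0 → run G
t=19: queue=[G,E,A,B,C,D] q_used=1 → run G
t=20: queue=[G,E,A,B,C,D] q_used=2 → run G
t=21: queue=[E,A,B,C,D,G] q_used=0 → run E
t=22: queue=[E,A,B,C,D,G] q_used=1 → run E
t=23: queue=[E,A,B,C,D,G] q_used=2 → run E
t=24: queue=[A,B,C,D,G,E] q_used=0 → run A
t=25: queue=[A,B,C,D,G,E] q_used=1 → run A
t=26: queue=[B,C,D,G,E] q_used=0 → run B
t=27: queue=[B,C,D,G,E] q_used=1 → run B
t=28: queue=[B,C,D,G,E] q_used=2 → run B
t=29: queue=[C,D,G,E,B] q_used=0 → run C
t=30: queue=[C,D,G,E,B] q_used=1 → run C
t=31: queue=[C,D,G,E,B] q_used=2 → run C
t=32: queue=[D,G,E,B,C] q_used=0 → run D
t=33: queue=[D,G,E,B,C] q_used=1 → run D
t=34: queue=[D,G,E,B,C] q_used=2 → run D
t=35: queue=[G,E,B,C] q_used=0 → run G
t=36: queue=[G,E,B,C] q_used=1 → run G
t=37: queue=[E,B,C] q_used=0 → run E
t=38: queue=[E,B,C] q_used=1 → run E
t=39: queue=[E,B,C] q_used=2 → run E
t=40: queue=[B,C,E] q_used=0 → run B
t=41: queue=[B,C,E] q_used=1 → run B
t=42: queue=[C,E] q_used=0 → run C
t=43: queue=[E] q_used=0 → run E
t=44: (idle)
t=45: (idle)
t=46: (idle)
t=47: (idle)
t=48: (idle)
t=49: (idle)

running at tick 13 = C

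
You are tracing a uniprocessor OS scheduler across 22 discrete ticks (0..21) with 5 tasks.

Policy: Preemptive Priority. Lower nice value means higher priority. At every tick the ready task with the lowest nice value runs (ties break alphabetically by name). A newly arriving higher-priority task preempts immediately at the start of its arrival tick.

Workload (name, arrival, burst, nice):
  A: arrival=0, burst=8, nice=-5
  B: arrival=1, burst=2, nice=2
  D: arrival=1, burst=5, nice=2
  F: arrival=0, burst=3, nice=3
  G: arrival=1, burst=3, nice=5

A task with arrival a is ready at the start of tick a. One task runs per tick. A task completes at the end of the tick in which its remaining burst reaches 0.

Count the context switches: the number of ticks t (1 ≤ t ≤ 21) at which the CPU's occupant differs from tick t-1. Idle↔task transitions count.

context switches = 5

t=0: ready={A,F} → run A
t=1: ready={A,B,D,F,G} → run A
t=2: ready={A,B,D,F,G} → run A
t=3: ready={A,B,D,F,G} → run A
t=4: ready={A,B,D,F,G} → run A
t=5: ready={A,B,D,F,G} → run A
t=6: ready={A,B,D,F,G} → run A
t=7: ready={A,B,D,F,G} → run A
t=8: ready={B,D,F,G} → run B
t=9: ready={B,D,F,G} → run B
t=10: ready={D,F,G} → run D
t=11: ready={D,F,G} → run D
t=12: ready={D,F,G} → run D
t=13: ready={D,F,G} → run D
t=14: ready={D,F,G} → run D
t=15: ready={F,G} → run F
t=16: ready={F,G} → run F
t=17: ready={F,G} → run F
t=18: ready={G} → run G
t=19: ready={G} → run G
t=20: ready={G} → run G
t=21: (idle)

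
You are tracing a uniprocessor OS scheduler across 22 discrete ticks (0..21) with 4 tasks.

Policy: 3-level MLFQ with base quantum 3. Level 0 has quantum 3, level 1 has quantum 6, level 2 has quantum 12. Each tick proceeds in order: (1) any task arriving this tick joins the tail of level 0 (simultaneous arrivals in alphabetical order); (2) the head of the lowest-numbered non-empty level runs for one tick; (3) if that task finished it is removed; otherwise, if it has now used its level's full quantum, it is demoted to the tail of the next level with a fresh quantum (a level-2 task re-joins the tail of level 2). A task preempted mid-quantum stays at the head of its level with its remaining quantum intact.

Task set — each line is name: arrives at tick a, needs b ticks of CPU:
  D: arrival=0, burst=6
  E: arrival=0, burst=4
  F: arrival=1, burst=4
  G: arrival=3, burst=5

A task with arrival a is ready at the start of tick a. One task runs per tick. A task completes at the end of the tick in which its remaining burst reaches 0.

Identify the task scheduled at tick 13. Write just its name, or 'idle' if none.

t=0: L0/L1/L2 = DE/-/- → run D
t=1: L0/L1/L2 = DEF/-/- → run D
t=2: L0/L1/L2 = DEF/-/- → run D
t=3: L0/L1/L2 = EFG/D/- → run E
t=4: L0/L1/L2 = EFG/D/- → run E
t=5: L0/L1/L2 = EFG/D/- → run E
t=6: L0/L1/L2 = FG/DE/- → run F
t=7: L0/L1/L2 = FG/DE/- → run F
t=8: L0/L1/L2 = FG/DE/- → run F
t=9: L0/L1/L2 = G/DEF/- → run G
t=10: L0/L1/L2 = G/DEF/- → run G
t=11: L0/L1/L2 = G/DEF/- → run G
t=12: L0/L1/L2 = -/DEFG/- → run D
t=13: L0/L1/L2 = -/DEFG/- → run D
t=14: L0/L1/L2 = -/DEFG/- → run D
t=15: L0/L1/L2 = -/EFG/- → run E
t=16: L0/L1/L2 = -/FG/- → run F
t=17: L0/L1/L2 = -/G/- → run G
t=18: L0/L1/L2 = -/G/- → run G
t=19: (idle)
t=20: (idle)
t=21: (idle)

running at tick 13 = D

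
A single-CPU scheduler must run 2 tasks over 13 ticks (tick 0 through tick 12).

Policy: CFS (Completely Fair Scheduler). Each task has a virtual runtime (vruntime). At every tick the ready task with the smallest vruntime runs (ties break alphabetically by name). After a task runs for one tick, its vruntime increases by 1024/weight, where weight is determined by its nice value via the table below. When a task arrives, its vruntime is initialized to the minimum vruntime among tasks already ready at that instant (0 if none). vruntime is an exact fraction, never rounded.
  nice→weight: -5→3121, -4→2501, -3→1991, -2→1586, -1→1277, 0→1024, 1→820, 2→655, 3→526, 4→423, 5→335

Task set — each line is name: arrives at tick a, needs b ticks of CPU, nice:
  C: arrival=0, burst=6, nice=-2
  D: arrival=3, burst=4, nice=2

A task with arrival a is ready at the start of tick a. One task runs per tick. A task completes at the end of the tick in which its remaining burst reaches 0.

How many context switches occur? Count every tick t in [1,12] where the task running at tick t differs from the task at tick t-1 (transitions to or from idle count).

t=0: vr[C=0] → run C
t=1: vr[C=512/793] → run C
t=2: vr[C=1024/793] → run C
t=3: vr[C=1536/793 D=1536/793] → run C
t=4: vr[C=2048/793 D=1536/793] → run D
t=5: vr[C=2048/793 D=1818112/519415] → run C
t=6: vr[C=2560/793 D=1818112/519415] → run C
t=7: vr[D=1818112/519415] → run D
t=8: vr[D=2630144/519415] → run D
t=9: vr[D=3442176/519415] → run D
t=10: (idle)
t=11: (idle)
t=12: (idle)

context switches = 4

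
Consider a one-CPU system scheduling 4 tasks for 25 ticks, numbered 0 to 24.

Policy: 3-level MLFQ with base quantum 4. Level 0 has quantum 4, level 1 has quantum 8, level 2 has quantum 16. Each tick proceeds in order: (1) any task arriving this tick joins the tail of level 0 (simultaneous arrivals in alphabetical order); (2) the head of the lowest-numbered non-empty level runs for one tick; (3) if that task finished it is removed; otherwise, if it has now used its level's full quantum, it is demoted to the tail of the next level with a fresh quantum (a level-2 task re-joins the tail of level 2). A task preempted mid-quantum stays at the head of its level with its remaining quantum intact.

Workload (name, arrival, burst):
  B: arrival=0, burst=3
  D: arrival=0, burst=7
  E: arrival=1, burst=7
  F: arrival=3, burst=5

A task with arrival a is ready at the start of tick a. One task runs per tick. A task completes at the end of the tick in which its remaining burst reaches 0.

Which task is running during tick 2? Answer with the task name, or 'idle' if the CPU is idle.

t=0: L0/L1/L2 = BD/-/- → run B
t=1: L0/L1/L2 = BDE/-/- → run B
t=2: L0/L1/L2 = BDE/-/- → run B
t=3: L0/L1/L2 = DEF/-/- → run D
t=4: L0/L1/L2 = DEF/-/- → run D
t=5: L0/L1/L2 = DEF/-/- → run D
t=6: L0/L1/L2 = DEF/-/- → run D
t=7: L0/L1/L2 = EF/D/- → run E
t=8: L0/L1/L2 = EF/D/- → run E
t=9: L0/L1/L2 = EF/D/- → run E
t=10: L0/L1/L2 = EF/D/- → run E
t=11: L0/L1/L2 = F/DE/- → run F
t=12: L0/L1/L2 = F/DE/- → run F
t=13: L0/L1/L2 = F/DE/- → run F
t=14: L0/L1/L2 = F/DE/- → run F
t=15: L0/L1/L2 = -/DEF/- → run D
t=16: L0/L1/L2 = -/DEF/- → run D
t=17: L0/L1/L2 = -/DEF/- → run D
t=18: L0/L1/L2 = -/EF/- → run E
t=19: L0/L1/L2 = -/EF/- → run E
t=20: L0/L1/L2 = -/EF/- → run E
t=21: L0/L1/L2 = -/F/- → run F
t=22: (idle)
t=23: (idle)
t=24: (idle)

running at tick 2 = B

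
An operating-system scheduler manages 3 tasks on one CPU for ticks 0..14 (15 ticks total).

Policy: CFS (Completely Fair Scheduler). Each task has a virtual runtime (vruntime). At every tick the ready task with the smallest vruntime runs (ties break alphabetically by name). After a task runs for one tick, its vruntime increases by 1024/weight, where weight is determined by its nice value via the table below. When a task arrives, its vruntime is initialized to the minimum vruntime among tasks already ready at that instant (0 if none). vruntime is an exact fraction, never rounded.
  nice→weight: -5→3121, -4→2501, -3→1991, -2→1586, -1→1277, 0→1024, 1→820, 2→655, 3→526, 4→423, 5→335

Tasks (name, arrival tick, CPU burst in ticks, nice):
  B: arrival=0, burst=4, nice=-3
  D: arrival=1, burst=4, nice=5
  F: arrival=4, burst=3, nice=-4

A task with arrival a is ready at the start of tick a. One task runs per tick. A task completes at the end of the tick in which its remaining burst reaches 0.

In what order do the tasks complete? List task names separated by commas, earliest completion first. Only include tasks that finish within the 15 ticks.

t=0: vr[B=0] → run B
t=1: vr[B=1024/1991 D=1024/1991] → run B
t=2: vr[B=2048/1991 D=1024/1991] → run D
t=3: vr[B=2048/1991 D=2381824/666985] → run B
t=4: vr[B=3072/1991 D=2381824/666985 F=3072/1991] → run B
t=5: vr[D=2381824/666985 F=3072/1991] → run F
t=6: vr[D=2381824/666985 F=9721856/4979491] → run F
t=7: vr[D=2381824/666985 F=11760640/4979491] → run F
t=8: vr[D=2381824/666985] → run D
t=9: vr[D=4420608/666985] → run D
t=10: vr[D=6459392/666985] → run D
t=11: (idle)
t=12: (idle)
t=13: (idle)
t=14: (idle)

completion order = B, F, D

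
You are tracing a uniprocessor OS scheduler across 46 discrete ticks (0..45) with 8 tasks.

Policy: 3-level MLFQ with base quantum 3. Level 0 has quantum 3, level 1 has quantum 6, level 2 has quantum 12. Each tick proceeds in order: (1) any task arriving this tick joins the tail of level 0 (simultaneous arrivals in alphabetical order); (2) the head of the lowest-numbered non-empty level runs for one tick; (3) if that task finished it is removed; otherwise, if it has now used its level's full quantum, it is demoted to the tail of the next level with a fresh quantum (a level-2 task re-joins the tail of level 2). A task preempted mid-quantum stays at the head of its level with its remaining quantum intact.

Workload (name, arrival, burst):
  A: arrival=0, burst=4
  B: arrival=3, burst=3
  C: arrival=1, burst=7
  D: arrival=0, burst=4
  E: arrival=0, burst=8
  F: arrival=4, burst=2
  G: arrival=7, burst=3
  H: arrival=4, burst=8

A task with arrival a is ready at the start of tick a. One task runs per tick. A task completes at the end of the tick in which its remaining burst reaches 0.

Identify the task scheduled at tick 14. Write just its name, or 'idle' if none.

t=0: L0/L1/L2 = ADE/-/- → run A
t=1: L0/L1/L2 = ADEC/-/- → run A
t=2: L0/L1/L2 = ADEC/-/- → run A
t=3: L0/L1/L2 = DECB/A/- → run D
t=4: L0/L1/L2 = DECBFH/A/- → run D
t=5: L0/L1/L2 = DECBFH/A/- → run D
t=6: L0/L1/L2 = ECBFH/AD/- → run E
t=7: L0/L1/L2 = ECBFHG/AD/- → run E
t=8: L0/L1/L2 = ECBFHG/AD/- → run E
t=9: L0/L1/L2 = CBFHG/ADE/- → run C
t=10: L0/L1/L2 = CBFHG/ADE/- → run C
t=11: L0/L1/L2 = CBFHG/ADE/- → run C
t=12: L0/L1/L2 = BFHG/ADEC/- → run B
t=13: L0/L1/L2 = BFHG/ADEC/- → run B
t=14: L0/L1/L2 = BFHG/ADEC/- → run B
t=15: L0/L1/L2 = FHG/ADEC/- → run F
t=16: L0/L1/L2 = FHG/ADEC/- → run F
t=17: L0/L1/L2 = HG/ADEC/- → run H
t=18: L0/L1/L2 = HG/ADEC/- → run H
t=19: L0/L1/L2 = HG/ADEC/- → run H
t=20: L0/L1/L2 = G/ADECH/- → run G
t=21: L0/L1/L2 = G/ADECH/- → run G
t=22: L0/L1/L2 = G/ADECH/- → run G
t=23: L0/L1/L2 = -/ADECH/- → run A
t=24: L0/L1/L2 = -/DECH/- → run D
t=25: L0/L1/L2 = -/ECH/- → run E
t=26: L0/L1/L2 = -/ECH/- → run E
t=27: L0/L1/L2 = -/ECH/- → run E
t=28: L0/L1/L2 = -/ECH/- → run E
t=29: L0/L1/L2 = -/ECH/- → run E
t=30: L0/L1/L2 = -/CH/- → run C
t=31: L0/L1/L2 = -/CH/- → run C
t=32: L0/L1/L2 = -/CH/- → run C
t=33: L0/L1/L2 = -/CH/- → run C
t=34: L0/L1/L2 = -/H/- → run H
t=35: L0/L1/L2 = -/H/- → run H
t=36: L0/L1/L2 = -/H/- → run H
t=37: L0/L1/L2 = -/H/- → run H
t=38: L0/L1/L2 = -/H/- → run H
t=39: (idle)
t=40: (idle)
t=41: (idle)
t=42: (idle)
t=43: (idle)
t=44: (idle)
t=45: (idle)

running at tick 14 = B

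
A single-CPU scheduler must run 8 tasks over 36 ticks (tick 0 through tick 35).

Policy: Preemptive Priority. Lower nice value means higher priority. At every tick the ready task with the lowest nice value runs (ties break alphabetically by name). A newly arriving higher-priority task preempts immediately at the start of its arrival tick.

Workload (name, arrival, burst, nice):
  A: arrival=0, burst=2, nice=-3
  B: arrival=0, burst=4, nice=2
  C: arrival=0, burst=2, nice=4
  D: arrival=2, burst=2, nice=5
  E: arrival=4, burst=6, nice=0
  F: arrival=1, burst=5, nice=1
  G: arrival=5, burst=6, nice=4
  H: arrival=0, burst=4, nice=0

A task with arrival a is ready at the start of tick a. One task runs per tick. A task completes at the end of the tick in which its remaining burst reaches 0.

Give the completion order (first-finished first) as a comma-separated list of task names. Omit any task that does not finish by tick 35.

completion order = A, E, H, F, B, C, G, D

t=0: ready={A,B,C,H} → run A
t=1: ready={A,B,C,F,H} → run A
t=2: ready={B,C,D,F,H} → run H
t=3: ready={B,C,D,F,H} → run H
t=4: ready={B,C,D,E,F,H} → run E
t=5: ready={B,C,D,E,F,G,H} → run E
t=6: ready={B,C,D,E,F,G,H} → run E
t=7: ready={B,C,D,E,F,G,H} → run E
t=8: ready={B,C,D,E,F,G,H} → run E
t=9: ready={B,C,D,E,F,G,H} → run E
t=10: ready={B,C,D,F,G,H} → run H
t=11: ready={B,C,D,F,G,H} → run H
t=12: ready={B,C,D,F,G} → run F
t=13: ready={B,C,D,F,G} → run F
t=14: ready={B,C,D,F,G} → run F
t=15: ready={B,C,D,F,G} → run F
t=16: ready={B,C,D,F,G} → run F
t=17: ready={B,C,D,G} → run B
t=18: ready={B,C,D,G} → run B
t=19: ready={B,C,D,G} → run B
t=20: ready={B,C,D,G} → run B
t=21: ready={C,D,G} → run C
t=22: ready={C,D,G} → run C
t=23: ready={D,G} → run G
t=24: ready={D,G} → run G
t=25: ready={D,G} → run G
t=26: ready={D,G} → run G
t=27: ready={D,G} → run G
t=28: ready={D,G} → run G
t=29: ready={D} → run D
t=30: ready={D} → run D
t=31: (idle)
t=32: (idle)
t=33: (idle)
t=34: (idle)
t=35: (idle)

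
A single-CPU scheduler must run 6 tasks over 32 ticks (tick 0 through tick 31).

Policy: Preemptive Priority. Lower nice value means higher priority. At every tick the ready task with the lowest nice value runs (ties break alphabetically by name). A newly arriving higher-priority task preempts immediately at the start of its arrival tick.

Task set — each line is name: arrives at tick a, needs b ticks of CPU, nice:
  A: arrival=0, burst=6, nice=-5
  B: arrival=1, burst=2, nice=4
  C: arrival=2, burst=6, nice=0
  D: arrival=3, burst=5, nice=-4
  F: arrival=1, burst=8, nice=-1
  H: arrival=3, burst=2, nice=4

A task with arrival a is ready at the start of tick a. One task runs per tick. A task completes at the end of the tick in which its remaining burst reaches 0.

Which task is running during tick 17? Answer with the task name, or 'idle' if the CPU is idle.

running at tick 17 = F

t=0: ready={A} → run A
t=1: ready={A,B,F} → run A
t=2: ready={A,B,C,F} → run A
t=3: ready={A,B,C,D,F,H} → run A
t=4: ready={A,B,C,D,F,H} → run A
t=5: ready={A,B,C,D,F,H} → run A
t=6: ready={B,C,D,F,H} → run D
t=7: ready={B,C,D,F,H} → run D
t=8: ready={B,C,D,F,H} → run D
t=9: ready={B,C,D,F,H} → run D
t=10: ready={B,C,D,F,H} → run D
t=11: ready={B,C,F,H} → run F
t=12: ready={B,C,F,H} → run F
t=13: ready={B,C,F,H} → run F
t=14: ready={B,C,F,H} → run F
t=15: ready={B,C,F,H} → run F
t=16: ready={B,C,F,H} → run F
t=17: ready={B,C,F,H} → run F
t=18: ready={B,C,F,H} → run F
t=19: ready={B,C,H} → run C
t=20: ready={B,C,H} → run C
t=21: ready={B,C,H} → run C
t=22: ready={B,C,H} → run C
t=23: ready={B,C,H} → run C
t=24: ready={B,C,H} → run C
t=25: ready={B,H} → run B
t=26: ready={B,H} → run B
t=27: ready={H} → run H
t=28: ready={H} → run H
t=29: (idle)
t=30: (idle)
t=31: (idle)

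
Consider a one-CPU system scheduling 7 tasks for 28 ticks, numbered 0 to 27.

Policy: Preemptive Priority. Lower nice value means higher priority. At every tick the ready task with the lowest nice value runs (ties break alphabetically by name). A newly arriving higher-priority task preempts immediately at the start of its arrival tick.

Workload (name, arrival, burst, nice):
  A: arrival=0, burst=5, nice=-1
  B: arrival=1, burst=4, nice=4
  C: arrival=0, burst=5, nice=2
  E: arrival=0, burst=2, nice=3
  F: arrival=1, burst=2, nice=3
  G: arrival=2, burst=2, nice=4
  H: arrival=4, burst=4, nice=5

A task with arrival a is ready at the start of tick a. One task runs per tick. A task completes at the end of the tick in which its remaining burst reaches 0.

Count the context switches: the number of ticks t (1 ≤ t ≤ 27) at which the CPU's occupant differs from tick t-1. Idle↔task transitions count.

context switches = 7

t=0: ready={A,C,E} → run A
t=1: ready={A,B,C,E,F} → run A
t=2: ready={A,B,C,E,F,G} → run A
t=3: ready={A,B,C,E,F,G} → run A
t=4: ready={A,B,C,E,F,G,H} → run A
t=5: ready={B,C,E,F,G,H} → run C
t=6: ready={B,C,E,F,G,H} → run C
t=7: ready={B,C,E,F,G,H} → run C
t=8: ready={B,C,E,F,G,H} → run C
t=9: ready={B,C,E,F,G,H} → run C
t=10: ready={B,E,F,G,H} → run E
t=11: ready={B,E,F,G,H} → run E
t=12: ready={B,F,G,H} → run F
t=13: ready={B,F,G,H} → run F
t=14: ready={B,G,H} → run B
t=15: ready={B,G,H} → run B
t=16: ready={B,G,H} → run B
t=17: ready={B,G,H} → run B
t=18: ready={G,H} → run G
t=19: ready={G,H} → run G
t=20: ready={H} → run H
t=21: ready={H} → run H
t=22: ready={H} → run H
t=23: ready={H} → run H
t=24: (idle)
t=25: (idle)
t=26: (idle)
t=27: (idle)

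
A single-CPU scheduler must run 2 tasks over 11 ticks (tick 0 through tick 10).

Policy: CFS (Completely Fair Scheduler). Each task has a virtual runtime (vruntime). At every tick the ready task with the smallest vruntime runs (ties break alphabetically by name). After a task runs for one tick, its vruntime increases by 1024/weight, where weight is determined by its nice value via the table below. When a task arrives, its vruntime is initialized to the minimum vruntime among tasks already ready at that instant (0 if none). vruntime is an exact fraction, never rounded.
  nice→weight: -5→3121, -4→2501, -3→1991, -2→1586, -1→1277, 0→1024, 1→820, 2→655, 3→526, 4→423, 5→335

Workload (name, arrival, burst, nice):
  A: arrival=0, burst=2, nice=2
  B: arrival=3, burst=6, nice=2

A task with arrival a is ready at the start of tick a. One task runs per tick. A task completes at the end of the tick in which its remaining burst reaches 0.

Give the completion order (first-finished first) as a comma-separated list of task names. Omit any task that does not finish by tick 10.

completion order = A, B

t=0: vr[A=0] → run A
t=1: vr[A=1024/655] → run A
t=2: (idle)
t=3: vr[B=0] → run B
t=4: vr[B=1024/655] → run B
t=5: vr[B=2048/655] → run B
t=6: vr[B=3072/655] → run B
t=7: vr[B=4096/655] → run B
t=8: vr[B=1024/131] → run B
t=9: (idle)
t=10: (idle)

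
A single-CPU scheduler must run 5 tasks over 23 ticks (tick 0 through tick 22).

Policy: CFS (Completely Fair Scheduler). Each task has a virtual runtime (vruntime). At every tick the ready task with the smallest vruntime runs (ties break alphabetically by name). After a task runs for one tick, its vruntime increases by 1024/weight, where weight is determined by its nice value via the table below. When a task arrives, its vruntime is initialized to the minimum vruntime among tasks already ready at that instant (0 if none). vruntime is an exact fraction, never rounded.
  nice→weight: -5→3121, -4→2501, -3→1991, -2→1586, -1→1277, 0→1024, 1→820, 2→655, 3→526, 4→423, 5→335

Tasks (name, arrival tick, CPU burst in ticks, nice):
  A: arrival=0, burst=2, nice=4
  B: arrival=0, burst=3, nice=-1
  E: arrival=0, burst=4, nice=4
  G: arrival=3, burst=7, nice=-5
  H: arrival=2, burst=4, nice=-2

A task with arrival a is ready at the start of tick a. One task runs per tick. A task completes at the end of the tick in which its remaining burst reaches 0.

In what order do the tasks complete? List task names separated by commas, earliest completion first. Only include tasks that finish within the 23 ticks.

t=0: vr[A=0 B=0 E=0] → run A
t=1: vr[A=1024/423 B=0 E=0] → run B
t=2: vr[A=1024/423 B=1024/1277 E=0 H=0] → run E
t=3: vr[A=1024/423 B=1024/1277 E=1024/423 G=0 H=0] → run G
t=4: vr[A=1024/423 B=1024/1277 E=1024/423 G=1024/3121 H=0] → run H
t=5: vr[A=1024/423 B=1024/1277 E=1024/423 G=1024/3121 H=512/793] → run G
t=6: vr[A=1024/423 B=1024/1277 E=1024/423 G=2048/3121 H=512/793] → run H
t=7: vr[A=1024/423 B=1024/1277 E=1024/423 G=2048/3121 H=1024/793] → run G
t=8: vr[A=1024/423 B=1024/1277 E=1024/423 G=3072/3121 H=1024/793] → run B
t=9: vr[A=1024/423 B=2048/1277 E=1024/423 G=3072/3121 H=1024/793] → run G
t=10: vr[A=1024/423 B=2048/1277 E=1024/423 G=4096/3121 H=1024/793] → run H
t=11: vr[A=1024/423 B=2048/1277 E=1024/423 G=4096/3121 H=1536/793] → run G
t=12: vr[A=1024/423 B=2048/1277 E=1024/423 G=5120/3121 H=1536/793] → run B
t=13: vr[A=1024/423 E=1024/423 G=5120/3121 H=1536/793] → run G
t=14: vr[A=1024/423 E=1024/423 G=6144/3121 H=1536/793] → run H
t=15: vr[A=1024/423 E=1024/423 G=6144/3121] → run G
t=16: vr[A=1024/423 E=1024/423] → run A
t=17: vr[E=1024/423] → run E
t=18: vr[E=2048/423] → run E
t=19: vr[E=1024/141] → run E
t=20: (idle)
t=21: (idle)
t=22: (idle)

completion order = B, H, G, A, E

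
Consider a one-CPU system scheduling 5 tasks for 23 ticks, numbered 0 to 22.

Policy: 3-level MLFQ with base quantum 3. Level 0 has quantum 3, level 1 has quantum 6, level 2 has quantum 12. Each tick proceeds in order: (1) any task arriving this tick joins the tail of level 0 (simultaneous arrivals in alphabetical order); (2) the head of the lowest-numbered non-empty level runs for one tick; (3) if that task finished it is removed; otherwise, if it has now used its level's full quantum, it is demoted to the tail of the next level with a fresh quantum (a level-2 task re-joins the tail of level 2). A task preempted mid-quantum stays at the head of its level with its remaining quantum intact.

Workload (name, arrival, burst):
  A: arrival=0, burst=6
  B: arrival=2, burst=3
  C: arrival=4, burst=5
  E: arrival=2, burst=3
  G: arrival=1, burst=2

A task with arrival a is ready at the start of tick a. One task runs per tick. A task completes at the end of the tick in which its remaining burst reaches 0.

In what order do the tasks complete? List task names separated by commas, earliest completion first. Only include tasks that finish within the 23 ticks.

completion order = G, B, E, A, C

t=0: L0/L1/L2 = A/-/- → run A
t=1: L0/L1/L2 = AG/-/- → run A
t=2: L0/L1/L2 = AGBE/-/- → run A
t=3: L0/L1/L2 = GBE/A/- → run G
t=4: L0/L1/L2 = GBEC/A/- → run G
t=5: L0/L1/L2 = BEC/A/- → run B
t=6: L0/L1/L2 = BEC/A/- → run B
t=7: L0/L1/L2 = BEC/A/- → run B
t=8: L0/L1/L2 = EC/A/- → run E
t=9: L0/L1/L2 = EC/A/- → run E
t=10: L0/L1/L2 = EC/A/- → run E
t=11: L0/L1/L2 = C/A/- → run C
t=12: L0/L1/L2 = C/A/- → run C
t=13: L0/L1/L2 = C/A/- → run C
t=14: L0/L1/L2 = -/AC/- → run A
t=15: L0/L1/L2 = -/AC/- → run A
t=16: L0/L1/L2 = -/AC/- → run A
t=17: L0/L1/L2 = -/C/- → run C
t=18: L0/L1/L2 = -/C/- → run C
t=19: (idle)
t=20: (idle)
t=21: (idle)
t=22: (idle)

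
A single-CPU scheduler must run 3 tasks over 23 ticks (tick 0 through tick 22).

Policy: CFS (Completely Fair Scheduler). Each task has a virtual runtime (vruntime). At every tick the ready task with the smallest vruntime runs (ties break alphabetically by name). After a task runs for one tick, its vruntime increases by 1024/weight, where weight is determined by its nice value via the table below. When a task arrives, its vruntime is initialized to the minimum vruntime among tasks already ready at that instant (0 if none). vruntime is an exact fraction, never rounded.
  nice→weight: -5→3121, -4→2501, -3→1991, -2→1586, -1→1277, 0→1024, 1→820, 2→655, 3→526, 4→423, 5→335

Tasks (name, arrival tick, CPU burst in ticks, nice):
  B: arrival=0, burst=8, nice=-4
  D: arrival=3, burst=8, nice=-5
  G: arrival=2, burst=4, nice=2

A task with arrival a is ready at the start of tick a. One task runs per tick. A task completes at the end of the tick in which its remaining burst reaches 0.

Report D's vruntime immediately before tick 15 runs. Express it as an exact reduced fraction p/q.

t=0: vr[B=0] → run B
t=1: vr[B=1024/2501] → run B
t=2: vr[B=2048/2501 G=2048/2501] → run B
t=3: vr[B=3072/2501 D=2048/2501 G=2048/2501] → run D
t=4: vr[B=3072/2501 D=8952832/7805621 G=2048/2501] → run G
t=5: vr[B=3072/2501 D=8952832/7805621 G=3902464/1638155] → run D
t=6: vr[B=3072/2501 D=11513856/7805621 G=3902464/1638155] → run B
t=7: vr[B=4096/2501 D=11513856/7805621 G=3902464/1638155] → run D
t=8: vr[B=4096/2501 D=14074880/7805621 G=3902464/1638155] → run B
t=9: vr[B=5120/2501 D=14074880/7805621 G=3902464/1638155] → run D
t=10: vr[B=5120/2501 D=16635904/7805621 G=3902464/1638155] → run B
t=11: vr[B=6144/2501 D=16635904/7805621 G=3902464/1638155] → run D
t=12: vr[B=6144/2501 D=19196928/7805621 G=3902464/1638155] → run G
t=13: vr[B=6144/2501 D=19196928/7805621 G=6463488/1638155] → run B
t=14: vr[B=7168/2501 D=19196928/7805621 G=6463488/1638155] → run D
t=15: vr[B=7168/2501 D=21757952/7805621 G=6463488/1638155] → run D
t=16: vr[B=7168/2501 D=24318976/7805621 G=6463488/1638155] → run B
t=17: vr[D=24318976/7805621 G=6463488/1638155] → run D
t=18: vr[G=6463488/1638155] → run G
t=19: vr[G=9024512/1638155] → run G
t=20: (idle)
t=21: (idle)
t=22: (idle)

vruntime(D, start of tick 15) = 21757952/7805621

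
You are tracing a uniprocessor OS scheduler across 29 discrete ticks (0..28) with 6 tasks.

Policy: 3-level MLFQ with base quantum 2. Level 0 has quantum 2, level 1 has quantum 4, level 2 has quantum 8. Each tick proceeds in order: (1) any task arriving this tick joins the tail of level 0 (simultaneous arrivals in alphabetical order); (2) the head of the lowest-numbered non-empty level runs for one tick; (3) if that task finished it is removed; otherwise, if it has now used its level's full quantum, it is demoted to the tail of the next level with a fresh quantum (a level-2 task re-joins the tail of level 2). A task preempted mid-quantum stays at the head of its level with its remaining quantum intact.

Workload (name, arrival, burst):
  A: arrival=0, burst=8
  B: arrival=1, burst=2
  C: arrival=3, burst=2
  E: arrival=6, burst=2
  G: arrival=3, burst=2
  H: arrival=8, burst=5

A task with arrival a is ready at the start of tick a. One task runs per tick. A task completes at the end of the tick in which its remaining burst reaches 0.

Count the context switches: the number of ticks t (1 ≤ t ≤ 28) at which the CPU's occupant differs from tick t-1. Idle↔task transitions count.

context switches = 9

t=0: L0/L1/L2 = A/-/- → run A
t=1: L0/L1/L2 = AB/-/- → run A
t=2: L0/L1/L2 = B/A/- → run B
t=3: L0/L1/L2 = BCG/A/- → run B
t=4: L0/L1/L2 = CG/A/- → run C
t=5: L0/L1/L2 = CG/A/- → run C
t=6: L0/L1/L2 = GE/A/- → run G
t=7: L0/L1/L2 = GE/A/- → run G
t=8: L0/L1/L2 = EH/A/- → run E
t=9: L0/L1/L2 = EH/A/- → run E
t=10: L0/L1/L2 = H/A/- → run H
t=11: L0/L1/L2 = H/A/- → run H
t=12: L0/L1/L2 = -/AH/- → run A
t=13: L0/L1/L2 = -/AH/- → run A
t=14: L0/L1/L2 = -/AH/- → run A
t=15: L0/L1/L2 = -/AH/- → run A
t=16: L0/L1/L2 = -/H/A → run H
t=17: L0/L1/L2 = -/H/A → run H
t=18: L0/L1/L2 = -/H/A → run H
t=19: L0/L1/L2 = -/-/A → run A
t=20: L0/L1/L2 = -/-/A → run A
t=21: (idle)
t=22: (idle)
t=23: (idle)
t=24: (idle)
t=25: (idle)
t=26: (idle)
t=27: (idle)
t=28: (idle)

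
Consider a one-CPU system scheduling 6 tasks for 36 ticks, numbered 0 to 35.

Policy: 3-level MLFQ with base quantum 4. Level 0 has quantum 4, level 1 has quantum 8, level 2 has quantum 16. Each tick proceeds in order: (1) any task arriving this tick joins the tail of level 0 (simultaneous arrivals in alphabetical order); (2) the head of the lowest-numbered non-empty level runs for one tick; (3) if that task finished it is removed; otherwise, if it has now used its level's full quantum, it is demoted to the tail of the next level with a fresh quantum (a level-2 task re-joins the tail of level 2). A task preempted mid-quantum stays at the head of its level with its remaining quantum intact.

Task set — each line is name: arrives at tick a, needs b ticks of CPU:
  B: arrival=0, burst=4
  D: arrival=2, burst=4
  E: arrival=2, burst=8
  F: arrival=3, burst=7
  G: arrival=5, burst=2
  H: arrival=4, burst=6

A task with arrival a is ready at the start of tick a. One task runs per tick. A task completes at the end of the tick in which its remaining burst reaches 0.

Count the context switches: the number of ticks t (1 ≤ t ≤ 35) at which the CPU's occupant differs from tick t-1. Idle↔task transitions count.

context switches = 9

t=0: L0/L1/L2 = B/-/- → run B
t=1: L0/L1/L2 = B/-/- → run B
t=2: L0/L1/L2 = BDE/-/- → run B
t=3: L0/L1/L2 = BDEF/-/- → run B
t=4: L0/L1/L2 = DEFH/-/- → run D
t=5: L0/L1/L2 = DEFHG/-/- → run D
t=6: L0/L1/L2 = DEFHG/-/- → run D
t=7: L0/L1/L2 = DEFHG/-/- → run D
t=8: L0/L1/L2 = EFHG/-/- → run E
t=9: L0/L1/L2 = EFHG/-/- → run E
t=10: L0/L1/L2 = EFHG/-/- → run E
t=11: L0/L1/L2 = EFHG/-/- → run E
t=12: L0/L1/L2 = FHG/E/- → run F
t=13: L0/L1/L2 = FHG/E/- → run F
t=14: L0/L1/L2 = FHG/E/- → run F
t=15: L0/L1/L2 = FHG/E/- → run F
t=16: L0/L1/L2 = HG/EF/- → run H
t=17: L0/L1/L2 = HG/EF/- → run H
t=18: L0/L1/L2 = HG/EF/- → run H
t=19: L0/L1/L2 = HG/EF/- → run H
t=20: L0/L1/L2 = G/EFH/- → run G
t=21: L0/L1/L2 = G/EFH/- → run G
t=22: L0/L1/L2 = -/EFH/- → run E
t=23: L0/L1/L2 = -/EFH/- → run E
t=24: L0/L1/L2 = -/EFH/- → run E
t=25: L0/L1/L2 = -/EFH/- → run E
t=26: L0/L1/L2 = -/FH/- → run F
t=27: L0/L1/L2 = -/FH/- → run F
t=28: L0/L1/L2 = -/FH/- → run F
t=29: L0/L1/L2 = -/H/- → run H
t=30: L0/L1/L2 = -/H/- → run H
t=31: (idle)
t=32: (idle)
t=33: (idle)
t=34: (idle)
t=35: (idle)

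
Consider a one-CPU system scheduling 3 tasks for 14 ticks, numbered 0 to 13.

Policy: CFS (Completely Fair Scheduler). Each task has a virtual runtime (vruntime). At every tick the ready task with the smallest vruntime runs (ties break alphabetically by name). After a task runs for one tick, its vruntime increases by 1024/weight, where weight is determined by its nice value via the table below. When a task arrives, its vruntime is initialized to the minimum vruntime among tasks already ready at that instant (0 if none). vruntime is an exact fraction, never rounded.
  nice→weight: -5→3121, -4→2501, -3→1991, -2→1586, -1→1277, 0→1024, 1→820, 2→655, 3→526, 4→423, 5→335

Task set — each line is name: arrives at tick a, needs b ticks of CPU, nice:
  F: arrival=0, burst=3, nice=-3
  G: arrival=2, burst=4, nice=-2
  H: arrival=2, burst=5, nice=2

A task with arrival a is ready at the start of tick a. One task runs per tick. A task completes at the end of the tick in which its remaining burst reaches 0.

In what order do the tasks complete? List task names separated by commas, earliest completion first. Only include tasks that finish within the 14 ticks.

completion order = F, G, H

t=0: vr[F=0] → run F
t=1: vr[F=1024/1991] → run F
t=2: vr[F=2048/1991 G=2048/1991 H=2048/1991] → run F
t=3: vr[G=2048/1991 H=2048/1991] → run G
t=4: vr[G=2643456/1578863 H=2048/1991] → run H
t=5: vr[G=2643456/1578863 H=3380224/1304105] → run G
t=6: vr[G=3662848/1578863 H=3380224/1304105] → run G
t=7: vr[G=4682240/1578863 H=3380224/1304105] → run H
t=8: vr[G=4682240/1578863 H=5419008/1304105] → run G
t=9: vr[H=5419008/1304105] → run H
t=10: vr[H=7457792/1304105] → run H
t=11: vr[H=9496576/1304105] → run H
t=12: (idle)
t=13: (idle)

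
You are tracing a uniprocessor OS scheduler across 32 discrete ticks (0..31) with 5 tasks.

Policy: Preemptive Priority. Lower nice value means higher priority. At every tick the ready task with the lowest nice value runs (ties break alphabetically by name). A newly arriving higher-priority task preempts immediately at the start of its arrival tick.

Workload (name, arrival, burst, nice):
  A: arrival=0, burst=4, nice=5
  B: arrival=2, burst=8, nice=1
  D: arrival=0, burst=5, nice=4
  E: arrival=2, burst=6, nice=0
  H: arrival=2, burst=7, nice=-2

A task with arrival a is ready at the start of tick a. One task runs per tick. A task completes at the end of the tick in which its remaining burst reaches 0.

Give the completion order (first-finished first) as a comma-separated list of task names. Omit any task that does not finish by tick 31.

t=0: ready={A,D} → run D
t=1: ready={A,D} → run D
t=2: ready={A,B,D,E,H} → run H
t=3: ready={A,B,D,E,H} → run H
t=4: ready={A,B,D,E,H} → run H
t=5: ready={A,B,D,E,H} → run H
t=6: ready={A,B,D,E,H} → run H
t=7: ready={A,B,D,E,H} → run H
t=8: ready={A,B,D,E,H} → run H
t=9: ready={A,B,D,E} → run E
t=10: ready={A,B,D,E} → run E
t=11: ready={A,B,D,E} → run E
t=12: ready={A,B,D,E} → run E
t=13: ready={A,B,D,E} → run E
t=14: ready={A,B,D,E} → run E
t=15: ready={A,B,D} → run B
t=16: ready={A,B,D} → run B
t=17: ready={A,B,D} → run B
t=18: ready={A,B,D} → run B
t=19: ready={A,B,D} → run B
t=20: ready={A,B,D} → run B
t=21: ready={A,B,D} → run B
t=22: ready={A,B,D} → run B
t=23: ready={A,D} → run D
t=24: ready={A,D} → run D
t=25: ready={A,D} → run D
t=26: ready={A} → run A
t=27: ready={A} → run A
t=28: ready={A} → run A
t=29: ready={A} → run A
t=30: (idle)
t=31: (idle)

completion order = H, E, B, D, A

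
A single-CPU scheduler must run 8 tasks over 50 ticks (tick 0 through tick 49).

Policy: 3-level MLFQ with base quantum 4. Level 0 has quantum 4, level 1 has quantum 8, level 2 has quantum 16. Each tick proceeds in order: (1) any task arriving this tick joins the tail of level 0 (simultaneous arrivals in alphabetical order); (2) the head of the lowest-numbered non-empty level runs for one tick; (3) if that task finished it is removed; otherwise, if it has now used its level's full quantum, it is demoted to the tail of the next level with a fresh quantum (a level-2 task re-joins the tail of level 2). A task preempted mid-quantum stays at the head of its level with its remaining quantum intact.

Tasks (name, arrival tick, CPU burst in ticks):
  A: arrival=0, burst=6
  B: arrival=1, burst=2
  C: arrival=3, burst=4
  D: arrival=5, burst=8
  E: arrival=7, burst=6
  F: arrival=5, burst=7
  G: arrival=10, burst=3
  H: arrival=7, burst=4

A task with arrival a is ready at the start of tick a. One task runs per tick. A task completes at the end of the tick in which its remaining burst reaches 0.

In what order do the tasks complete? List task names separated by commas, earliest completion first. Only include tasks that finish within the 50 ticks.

t=0: L0/L1/L2 = A/-/- → run A
t=1: L0/L1/L2 = AB/-/- → run A
t=2: L0/L1/L2 = AB/-/- → run A
t=3: L0/L1/L2 = ABC/-/- → run A
t=4: L0/L1/L2 = BC/A/- → run B
t=5: L0/L1/L2 = BCDF/A/- → run B
t=6: L0/L1/L2 = CDF/A/- → run C
t=7: L0/L1/L2 = CDFEH/A/- → run C
t=8: L0/L1/L2 = CDFEH/A/- → run C
t=9: L0/L1/L2 = CDFEH/A/- → run C
t=10: L0/L1/L2 = DFEHG/A/- → run D
t=11: L0/L1/L2 = DFEHG/A/- → run D
t=12: L0/L1/L2 = DFEHG/A/- → run D
t=13: L0/L1/L2 = DFEHG/A/- → run D
t=14: L0/L1/L2 = FEHG/AD/- → run F
t=15: L0/L1/L2 = FEHG/AD/- → run F
t=16: L0/L1/L2 = FEHG/AD/- → run F
t=17: L0/L1/L2 = FEHG/AD/- → run F
t=18: L0/L1/L2 = EHG/ADF/- → run E
t=19: L0/L1/L2 = EHG/ADF/- → run E
t=20: L0/L1/L2 = EHG/ADF/- → run E
t=21: L0/L1/L2 = EHG/ADF/- → run E
t=22: L0/L1/L2 = HG/ADFE/- → run H
t=23: L0/L1/L2 = HG/ADFE/- → run H
t=24: L0/L1/L2 = HG/ADFE/- → run H
t=25: L0/L1/L2 = HG/ADFE/- → run H
t=26: L0/L1/L2 = G/ADFE/- → run G
t=27: L0/L1/L2 = G/ADFE/- → run G
t=28: L0/L1/L2 = G/ADFE/- → run G
t=29: L0/L1/L2 = -/ADFE/- → run A
t=30: L0/L1/L2 = -/ADFE/- → run A
t=31: L0/L1/L2 = -/DFE/- → run D
t=32: L0/L1/L2 = -/DFE/- → run D
t=33: L0/L1/L2 = -/DFE/- → run D
t=34: L0/L1/L2 = -/DFE/- → run D
t=35: L0/L1/L2 = -/FE/- → run F
t=36: L0/L1/L2 = -/FE/- → run F
t=37: L0/L1/L2 = -/FE/- → run F
t=38: L0/L1/L2 = -/E/- → run E
t=39: L0/L1/L2 = -/E/- → run E
t=40: (idle)
t=41: (idle)
t=42: (idle)
t=43: (idle)
t=44: (idle)
t=45: (idle)
t=46: (idle)
t=47: (idle)
t=48: (idle)
t=49: (idle)

completion order = B, C, H, G, A, D, F, E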